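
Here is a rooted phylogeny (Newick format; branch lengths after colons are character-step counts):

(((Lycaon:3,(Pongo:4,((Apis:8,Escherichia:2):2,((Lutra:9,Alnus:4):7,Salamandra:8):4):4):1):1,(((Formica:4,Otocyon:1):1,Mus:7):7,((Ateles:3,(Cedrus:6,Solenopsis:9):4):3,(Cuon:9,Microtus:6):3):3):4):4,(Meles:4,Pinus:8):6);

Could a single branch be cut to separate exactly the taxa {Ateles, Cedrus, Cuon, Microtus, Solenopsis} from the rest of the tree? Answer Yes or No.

Yes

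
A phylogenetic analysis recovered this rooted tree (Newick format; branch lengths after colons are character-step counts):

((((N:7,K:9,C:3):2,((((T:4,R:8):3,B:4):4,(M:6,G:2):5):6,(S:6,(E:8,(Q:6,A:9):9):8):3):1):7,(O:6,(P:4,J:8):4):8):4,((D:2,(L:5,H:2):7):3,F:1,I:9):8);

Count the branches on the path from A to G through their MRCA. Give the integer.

The MRCA of A and G is the node subtending ((((T,R),B),(M,G)),(S,(E,(Q,A)))).
From A up to that node: 4 branches. From G up to the same node: 3 branches. Total: 4 + 3 = 7.

7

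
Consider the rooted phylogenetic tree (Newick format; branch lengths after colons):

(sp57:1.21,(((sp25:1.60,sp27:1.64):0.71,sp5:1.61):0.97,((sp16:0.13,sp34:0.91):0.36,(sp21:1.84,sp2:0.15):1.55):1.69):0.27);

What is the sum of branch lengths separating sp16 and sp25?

5.46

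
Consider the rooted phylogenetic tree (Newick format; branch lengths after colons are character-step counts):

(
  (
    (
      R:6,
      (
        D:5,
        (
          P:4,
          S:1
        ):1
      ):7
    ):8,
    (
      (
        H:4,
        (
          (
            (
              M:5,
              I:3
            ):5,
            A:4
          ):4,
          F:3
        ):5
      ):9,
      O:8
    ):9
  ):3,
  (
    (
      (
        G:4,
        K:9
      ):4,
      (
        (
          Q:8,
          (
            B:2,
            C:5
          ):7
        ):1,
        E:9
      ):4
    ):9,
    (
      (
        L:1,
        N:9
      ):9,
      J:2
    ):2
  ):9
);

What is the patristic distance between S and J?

33

The path runs S → … → MRCA → … → J; the MRCA is the root of the tree.
Branch lengths along that path: 1 + 1 + 7 + 8 + 3 + 9 + 2 + 2 = 33.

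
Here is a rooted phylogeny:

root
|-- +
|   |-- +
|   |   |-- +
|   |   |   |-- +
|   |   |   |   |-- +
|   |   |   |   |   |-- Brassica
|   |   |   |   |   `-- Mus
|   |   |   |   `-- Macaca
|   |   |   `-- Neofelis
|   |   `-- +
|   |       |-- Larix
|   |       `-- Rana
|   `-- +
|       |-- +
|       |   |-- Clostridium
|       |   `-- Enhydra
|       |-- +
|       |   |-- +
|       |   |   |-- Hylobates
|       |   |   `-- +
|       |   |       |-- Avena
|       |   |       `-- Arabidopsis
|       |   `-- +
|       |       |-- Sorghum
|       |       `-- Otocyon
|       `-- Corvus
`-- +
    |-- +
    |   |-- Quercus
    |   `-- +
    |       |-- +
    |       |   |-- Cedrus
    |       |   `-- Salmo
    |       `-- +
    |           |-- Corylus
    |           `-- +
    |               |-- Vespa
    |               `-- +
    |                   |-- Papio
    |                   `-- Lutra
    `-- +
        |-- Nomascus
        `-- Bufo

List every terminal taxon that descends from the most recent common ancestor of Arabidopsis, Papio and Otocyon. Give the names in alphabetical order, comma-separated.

Arabidopsis, Avena, Brassica, Bufo, Cedrus, Clostridium, Corvus, Corylus, Enhydra, Hylobates, Larix, Lutra, Macaca, Mus, Neofelis, Nomascus, Otocyon, Papio, Quercus, Rana, Salmo, Sorghum, Vespa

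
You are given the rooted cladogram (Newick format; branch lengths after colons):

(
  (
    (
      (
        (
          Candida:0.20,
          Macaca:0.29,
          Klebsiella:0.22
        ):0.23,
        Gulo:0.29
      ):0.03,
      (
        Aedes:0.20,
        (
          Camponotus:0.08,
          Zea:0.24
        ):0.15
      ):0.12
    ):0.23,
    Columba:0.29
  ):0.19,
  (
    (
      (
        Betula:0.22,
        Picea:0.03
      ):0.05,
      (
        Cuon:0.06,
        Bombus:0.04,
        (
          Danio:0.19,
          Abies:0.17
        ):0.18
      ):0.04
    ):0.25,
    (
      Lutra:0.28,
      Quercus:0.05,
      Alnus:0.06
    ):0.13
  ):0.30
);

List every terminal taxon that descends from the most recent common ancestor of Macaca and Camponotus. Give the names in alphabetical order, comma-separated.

Aedes, Camponotus, Candida, Gulo, Klebsiella, Macaca, Zea

Tracing Macaca: it sits inside (Candida,Macaca,Klebsiella).
Tracing Camponotus: it sits inside (Camponotus,Zea).
The smallest clade enclosing both is (((Candida,Macaca,Klebsiella),Gulo),(Aedes,(Camponotus,Zea))); the answer is its 7 terminal taxa in alphabetical order.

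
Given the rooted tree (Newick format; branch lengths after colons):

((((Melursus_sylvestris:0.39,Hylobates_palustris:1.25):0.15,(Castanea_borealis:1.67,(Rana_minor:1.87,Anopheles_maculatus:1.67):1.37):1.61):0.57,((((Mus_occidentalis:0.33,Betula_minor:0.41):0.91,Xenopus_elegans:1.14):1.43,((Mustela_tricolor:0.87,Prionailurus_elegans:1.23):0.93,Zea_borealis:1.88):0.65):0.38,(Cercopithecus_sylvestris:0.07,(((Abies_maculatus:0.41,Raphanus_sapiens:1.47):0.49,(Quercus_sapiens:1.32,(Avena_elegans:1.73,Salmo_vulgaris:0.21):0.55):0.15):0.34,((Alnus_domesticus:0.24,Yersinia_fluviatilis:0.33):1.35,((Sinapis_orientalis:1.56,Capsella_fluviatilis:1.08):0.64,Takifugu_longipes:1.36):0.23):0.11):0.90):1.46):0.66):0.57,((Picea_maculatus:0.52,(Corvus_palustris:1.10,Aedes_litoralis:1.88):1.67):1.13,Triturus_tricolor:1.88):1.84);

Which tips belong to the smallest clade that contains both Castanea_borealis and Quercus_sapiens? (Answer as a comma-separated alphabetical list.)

Tracing Castanea_borealis: it sits inside (Castanea_borealis,(Rana_minor,Anopheles_maculatus)).
Tracing Quercus_sapiens: it sits inside (Quercus_sapiens,(Avena_elegans,Salmo_vulgaris)).
The smallest clade enclosing both is (((Melursus_sylvestris,Hylobates_palustris),(Castanea_borealis,(Rana_minor,Anopheles_maculatus))),((((Mus_occidentalis,Betula_minor),Xenopus_elegans),((Mustela_tricolor,Prionailurus_elegans),Zea_borealis)),(Cercopithecus_sylvestris,(((Abies_maculatus,Raphanus_sapiens),(Quercus_sapiens,(Avena_elegans,Salmo_vulgaris))),((Alnus_domesticus,Yersinia_fluviatilis),((Sinapis_orientalis,Capsella_fluviatilis),Takifugu_longipes)))))); the answer is its 22 terminal taxa in alphabetical order.

Abies_maculatus, Alnus_domesticus, Anopheles_maculatus, Avena_elegans, Betula_minor, Capsella_fluviatilis, Castanea_borealis, Cercopithecus_sylvestris, Hylobates_palustris, Melursus_sylvestris, Mus_occidentalis, Mustela_tricolor, Prionailurus_elegans, Quercus_sapiens, Rana_minor, Raphanus_sapiens, Salmo_vulgaris, Sinapis_orientalis, Takifugu_longipes, Xenopus_elegans, Yersinia_fluviatilis, Zea_borealis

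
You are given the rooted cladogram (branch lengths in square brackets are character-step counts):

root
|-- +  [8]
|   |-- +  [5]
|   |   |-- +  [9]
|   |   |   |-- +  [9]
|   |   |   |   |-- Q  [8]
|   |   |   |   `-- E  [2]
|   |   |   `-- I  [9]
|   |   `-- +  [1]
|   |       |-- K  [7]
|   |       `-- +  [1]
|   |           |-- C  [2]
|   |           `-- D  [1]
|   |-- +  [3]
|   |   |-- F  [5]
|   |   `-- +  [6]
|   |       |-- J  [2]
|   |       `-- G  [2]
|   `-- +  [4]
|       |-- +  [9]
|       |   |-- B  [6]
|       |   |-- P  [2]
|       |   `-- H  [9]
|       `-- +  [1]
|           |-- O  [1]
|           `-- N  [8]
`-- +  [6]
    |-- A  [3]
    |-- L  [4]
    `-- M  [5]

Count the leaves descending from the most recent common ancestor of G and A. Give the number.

The MRCA of G and A is the root, so the clade is the entire tree.
That clade contains 17 terminal taxa: A, B, C, D, E, F, G, H, I, J, K, L, M, N, O, P, Q.

17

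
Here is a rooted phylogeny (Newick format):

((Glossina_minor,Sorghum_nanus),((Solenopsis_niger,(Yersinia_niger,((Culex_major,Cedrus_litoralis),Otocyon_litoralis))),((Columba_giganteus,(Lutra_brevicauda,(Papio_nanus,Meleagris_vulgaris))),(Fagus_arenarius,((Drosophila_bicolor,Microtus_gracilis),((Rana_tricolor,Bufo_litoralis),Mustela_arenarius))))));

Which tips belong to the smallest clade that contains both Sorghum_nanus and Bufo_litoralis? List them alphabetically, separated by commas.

Tracing Sorghum_nanus: it sits inside (Glossina_minor,Sorghum_nanus).
Tracing Bufo_litoralis: it sits inside (Rana_tricolor,Bufo_litoralis).
The smallest clade enclosing both is the whole tree (their MRCA is the root), so the answer is all 17 tips in alphabetical order.

Bufo_litoralis, Cedrus_litoralis, Columba_giganteus, Culex_major, Drosophila_bicolor, Fagus_arenarius, Glossina_minor, Lutra_brevicauda, Meleagris_vulgaris, Microtus_gracilis, Mustela_arenarius, Otocyon_litoralis, Papio_nanus, Rana_tricolor, Solenopsis_niger, Sorghum_nanus, Yersinia_niger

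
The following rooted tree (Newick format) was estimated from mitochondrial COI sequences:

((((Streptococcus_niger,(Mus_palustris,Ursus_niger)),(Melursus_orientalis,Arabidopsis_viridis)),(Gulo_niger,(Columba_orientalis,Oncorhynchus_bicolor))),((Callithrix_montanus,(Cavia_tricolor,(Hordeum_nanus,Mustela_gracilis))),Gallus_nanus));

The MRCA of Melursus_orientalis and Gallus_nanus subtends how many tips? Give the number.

The MRCA of Melursus_orientalis and Gallus_nanus is the root, so the clade is the entire tree.
That clade contains 13 terminal taxa: Arabidopsis_viridis, Callithrix_montanus, Cavia_tricolor, Columba_orientalis, Gallus_nanus, Gulo_niger, Hordeum_nanus, Melursus_orientalis, Mus_palustris, Mustela_gracilis, Oncorhynchus_bicolor, Streptococcus_niger, Ursus_niger.

13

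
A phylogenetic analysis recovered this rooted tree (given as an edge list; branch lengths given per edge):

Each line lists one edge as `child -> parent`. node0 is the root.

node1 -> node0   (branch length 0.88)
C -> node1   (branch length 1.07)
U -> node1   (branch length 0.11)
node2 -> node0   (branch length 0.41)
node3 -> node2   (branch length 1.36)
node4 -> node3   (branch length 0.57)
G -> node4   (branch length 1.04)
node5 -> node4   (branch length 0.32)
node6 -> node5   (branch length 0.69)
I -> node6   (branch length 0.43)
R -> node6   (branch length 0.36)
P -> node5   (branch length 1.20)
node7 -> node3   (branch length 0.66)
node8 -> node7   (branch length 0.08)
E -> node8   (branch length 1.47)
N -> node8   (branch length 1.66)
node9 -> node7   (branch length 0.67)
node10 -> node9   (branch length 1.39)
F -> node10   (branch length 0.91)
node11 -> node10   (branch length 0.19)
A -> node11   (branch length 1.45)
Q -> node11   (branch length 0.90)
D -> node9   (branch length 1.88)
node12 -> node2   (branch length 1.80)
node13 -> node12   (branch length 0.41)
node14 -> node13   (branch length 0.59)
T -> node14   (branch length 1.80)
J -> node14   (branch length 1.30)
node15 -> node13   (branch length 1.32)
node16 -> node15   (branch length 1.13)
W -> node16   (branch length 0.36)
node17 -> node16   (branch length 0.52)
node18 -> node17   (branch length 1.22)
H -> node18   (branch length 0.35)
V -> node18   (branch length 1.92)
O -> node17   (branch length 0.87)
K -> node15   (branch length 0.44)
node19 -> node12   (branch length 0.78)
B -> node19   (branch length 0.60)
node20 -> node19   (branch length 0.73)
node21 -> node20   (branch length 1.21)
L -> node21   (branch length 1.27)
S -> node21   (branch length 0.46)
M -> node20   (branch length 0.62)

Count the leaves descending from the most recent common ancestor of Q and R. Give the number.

The MRCA of Q and R is the node subtending ((G,((I,R),P)),((E,N),((F,(A,Q)),D))).
That clade contains 10 terminal taxa: A, D, E, F, G, I, N, P, Q, R.

10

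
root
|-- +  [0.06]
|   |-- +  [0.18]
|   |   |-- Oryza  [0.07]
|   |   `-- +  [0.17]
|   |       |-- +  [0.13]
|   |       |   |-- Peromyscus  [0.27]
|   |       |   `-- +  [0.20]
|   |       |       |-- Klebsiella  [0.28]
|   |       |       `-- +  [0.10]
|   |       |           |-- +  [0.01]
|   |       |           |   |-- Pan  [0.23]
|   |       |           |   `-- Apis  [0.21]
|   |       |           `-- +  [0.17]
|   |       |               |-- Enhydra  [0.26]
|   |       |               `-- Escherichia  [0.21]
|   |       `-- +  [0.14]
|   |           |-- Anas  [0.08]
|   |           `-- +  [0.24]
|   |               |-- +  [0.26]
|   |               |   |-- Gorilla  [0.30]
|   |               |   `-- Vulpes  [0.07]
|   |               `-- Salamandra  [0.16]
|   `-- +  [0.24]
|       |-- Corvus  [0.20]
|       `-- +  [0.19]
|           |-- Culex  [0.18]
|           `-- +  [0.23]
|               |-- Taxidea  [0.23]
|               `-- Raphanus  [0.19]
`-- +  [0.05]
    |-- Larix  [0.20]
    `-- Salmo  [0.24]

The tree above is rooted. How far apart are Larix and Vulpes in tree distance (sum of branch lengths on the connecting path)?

1.37

The path runs Larix → … → MRCA → … → Vulpes; the MRCA is the root of the tree.
Branch lengths along that path: 0.20 + 0.05 + 0.06 + 0.18 + 0.17 + 0.14 + 0.24 + 0.26 + 0.07 = 1.37.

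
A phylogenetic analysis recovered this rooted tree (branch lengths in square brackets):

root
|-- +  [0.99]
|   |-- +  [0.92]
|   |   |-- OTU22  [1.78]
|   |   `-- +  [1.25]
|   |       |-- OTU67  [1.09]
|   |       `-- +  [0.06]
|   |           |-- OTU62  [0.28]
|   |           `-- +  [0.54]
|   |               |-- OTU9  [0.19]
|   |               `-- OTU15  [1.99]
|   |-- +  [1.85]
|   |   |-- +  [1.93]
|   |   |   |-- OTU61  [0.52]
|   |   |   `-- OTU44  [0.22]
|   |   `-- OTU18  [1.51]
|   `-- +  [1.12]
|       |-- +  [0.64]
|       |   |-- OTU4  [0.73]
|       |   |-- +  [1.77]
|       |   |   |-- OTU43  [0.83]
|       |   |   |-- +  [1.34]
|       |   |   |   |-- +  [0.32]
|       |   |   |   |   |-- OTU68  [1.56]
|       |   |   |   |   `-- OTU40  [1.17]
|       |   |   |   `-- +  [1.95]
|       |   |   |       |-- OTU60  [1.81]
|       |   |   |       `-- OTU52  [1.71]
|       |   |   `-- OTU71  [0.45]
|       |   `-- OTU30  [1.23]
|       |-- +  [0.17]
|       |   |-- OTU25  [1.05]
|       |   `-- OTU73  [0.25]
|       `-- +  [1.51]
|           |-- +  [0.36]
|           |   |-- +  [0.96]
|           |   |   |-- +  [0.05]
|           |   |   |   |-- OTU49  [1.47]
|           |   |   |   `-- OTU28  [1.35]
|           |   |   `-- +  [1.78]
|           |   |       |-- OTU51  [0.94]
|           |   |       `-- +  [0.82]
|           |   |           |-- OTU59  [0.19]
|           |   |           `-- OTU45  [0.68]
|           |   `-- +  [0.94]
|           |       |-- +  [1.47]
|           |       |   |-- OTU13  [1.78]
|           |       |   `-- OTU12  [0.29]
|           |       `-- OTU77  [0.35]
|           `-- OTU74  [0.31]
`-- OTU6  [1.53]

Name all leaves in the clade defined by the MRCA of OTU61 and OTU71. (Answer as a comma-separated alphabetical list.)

OTU12, OTU13, OTU15, OTU18, OTU22, OTU25, OTU28, OTU30, OTU4, OTU40, OTU43, OTU44, OTU45, OTU49, OTU51, OTU52, OTU59, OTU60, OTU61, OTU62, OTU67, OTU68, OTU71, OTU73, OTU74, OTU77, OTU9

Tracing OTU61: it sits inside (OTU61,OTU44).
Tracing OTU71: it sits inside (OTU43,((OTU68,OTU40),(OTU60,OTU52)),OTU71).
The smallest clade enclosing both is ((OTU22,(OTU67,(OTU62,(OTU9,OTU15)))),((OTU61,OTU44),OTU18),((OTU4,(OTU43,((OTU68,OTU40),(OTU60,OTU52)),OTU71),OTU30),(OTU25,OTU73),((((OTU49,OTU28),(OTU51,(OTU59,OTU45))),((OTU13,OTU12),OTU77)),OTU74))); the answer is its 27 terminal taxa in alphabetical order.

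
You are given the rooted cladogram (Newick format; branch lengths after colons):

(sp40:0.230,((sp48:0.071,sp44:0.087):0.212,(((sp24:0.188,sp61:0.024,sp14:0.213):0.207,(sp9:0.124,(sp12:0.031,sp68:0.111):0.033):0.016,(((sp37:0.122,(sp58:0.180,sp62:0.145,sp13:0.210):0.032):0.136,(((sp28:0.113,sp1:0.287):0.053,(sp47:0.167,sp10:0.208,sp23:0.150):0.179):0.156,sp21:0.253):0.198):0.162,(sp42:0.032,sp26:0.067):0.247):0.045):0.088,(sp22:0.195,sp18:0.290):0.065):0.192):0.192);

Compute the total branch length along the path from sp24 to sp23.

The path runs sp24 → … → MRCA → … → sp23; the MRCA is the node subtending ((sp24,sp61,sp14),(sp9,(sp12,sp68)),(((sp37,(sp58,sp62,sp13)),(((sp28,sp1),(sp47,sp10,sp23)),sp21)),(sp42,sp26))).
Branch lengths along that path: 0.188 + 0.207 + 0.045 + 0.162 + 0.198 + 0.156 + 0.179 + 0.150 = 1.285.

1.285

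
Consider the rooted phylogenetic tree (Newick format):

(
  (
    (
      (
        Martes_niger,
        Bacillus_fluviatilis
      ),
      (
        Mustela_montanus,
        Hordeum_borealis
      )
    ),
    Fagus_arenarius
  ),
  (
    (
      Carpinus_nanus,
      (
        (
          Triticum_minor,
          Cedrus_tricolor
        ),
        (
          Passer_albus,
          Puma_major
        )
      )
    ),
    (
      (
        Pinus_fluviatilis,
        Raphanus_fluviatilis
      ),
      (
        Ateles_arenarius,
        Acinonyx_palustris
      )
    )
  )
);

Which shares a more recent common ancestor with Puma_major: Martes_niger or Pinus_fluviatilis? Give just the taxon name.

Pinus_fluviatilis

The MRCA of Puma_major and Pinus_fluviatilis subtends ((Carpinus_nanus,((Triticum_minor,Cedrus_tricolor),(Passer_albus,Puma_major))),((Pinus_fluviatilis,Raphanus_fluviatilis),(Ateles_arenarius,Acinonyx_palustris))) (9 taxa).
The MRCA of Puma_major and Martes_niger is the root, subtending the entire tree (14 taxa).
The first is nested inside the second, so Puma_major shares a more recent common ancestor with Pinus_fluviatilis.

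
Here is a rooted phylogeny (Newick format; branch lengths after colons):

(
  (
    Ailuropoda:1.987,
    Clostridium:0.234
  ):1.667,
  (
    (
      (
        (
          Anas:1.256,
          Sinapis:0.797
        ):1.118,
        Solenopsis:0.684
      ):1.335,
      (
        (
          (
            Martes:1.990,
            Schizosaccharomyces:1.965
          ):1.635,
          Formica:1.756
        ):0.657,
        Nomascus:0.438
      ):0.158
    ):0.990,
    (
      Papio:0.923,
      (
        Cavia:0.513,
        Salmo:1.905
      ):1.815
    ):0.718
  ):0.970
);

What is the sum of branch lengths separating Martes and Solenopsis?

6.459

The path runs Martes → … → MRCA → … → Solenopsis; the MRCA is the node subtending (((Anas,Sinapis),Solenopsis),(((Martes,Schizosaccharomyces),Formica),Nomascus)).
Branch lengths along that path: 1.990 + 1.635 + 0.657 + 0.158 + 1.335 + 0.684 = 6.459.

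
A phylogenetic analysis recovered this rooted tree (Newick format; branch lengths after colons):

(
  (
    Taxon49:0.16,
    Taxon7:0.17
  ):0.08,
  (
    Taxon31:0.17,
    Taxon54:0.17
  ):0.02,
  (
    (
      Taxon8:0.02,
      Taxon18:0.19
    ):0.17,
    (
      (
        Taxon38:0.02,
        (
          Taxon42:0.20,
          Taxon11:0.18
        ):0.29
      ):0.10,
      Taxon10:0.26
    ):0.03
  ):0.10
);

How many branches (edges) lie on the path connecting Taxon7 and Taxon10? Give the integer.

5

The MRCA of Taxon7 and Taxon10 is the root of the tree.
From Taxon7 up to that node: 2 branches. From Taxon10 up to the same node: 3 branches. Total: 2 + 3 = 5.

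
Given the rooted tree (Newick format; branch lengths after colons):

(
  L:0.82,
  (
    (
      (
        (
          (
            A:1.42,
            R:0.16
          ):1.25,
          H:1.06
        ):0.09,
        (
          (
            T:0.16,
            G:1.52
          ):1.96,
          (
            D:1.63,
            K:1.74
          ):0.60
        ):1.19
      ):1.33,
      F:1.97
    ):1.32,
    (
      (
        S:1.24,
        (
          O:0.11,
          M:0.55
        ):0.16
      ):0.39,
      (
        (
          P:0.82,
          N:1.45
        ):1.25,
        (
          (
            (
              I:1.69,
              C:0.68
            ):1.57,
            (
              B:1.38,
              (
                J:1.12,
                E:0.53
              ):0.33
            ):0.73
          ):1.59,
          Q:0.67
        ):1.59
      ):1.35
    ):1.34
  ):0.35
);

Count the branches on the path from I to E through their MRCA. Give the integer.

5

The MRCA of I and E is the node subtending ((I,C),(B,(J,E))).
From I up to that node: 2 branches. From E up to the same node: 3 branches. Total: 2 + 3 = 5.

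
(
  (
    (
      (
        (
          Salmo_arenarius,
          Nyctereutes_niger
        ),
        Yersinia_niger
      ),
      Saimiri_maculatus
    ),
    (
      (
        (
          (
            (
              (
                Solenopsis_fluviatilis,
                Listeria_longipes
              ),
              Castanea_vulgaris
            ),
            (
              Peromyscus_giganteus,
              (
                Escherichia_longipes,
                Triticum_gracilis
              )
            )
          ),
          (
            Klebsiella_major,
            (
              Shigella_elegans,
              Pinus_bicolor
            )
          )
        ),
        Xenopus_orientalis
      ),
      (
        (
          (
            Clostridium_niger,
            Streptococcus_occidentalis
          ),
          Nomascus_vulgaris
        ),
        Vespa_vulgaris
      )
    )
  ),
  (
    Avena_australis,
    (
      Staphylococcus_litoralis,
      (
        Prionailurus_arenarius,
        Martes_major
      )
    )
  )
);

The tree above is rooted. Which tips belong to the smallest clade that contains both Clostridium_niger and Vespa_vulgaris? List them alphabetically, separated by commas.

Clostridium_niger, Nomascus_vulgaris, Streptococcus_occidentalis, Vespa_vulgaris

Tracing Clostridium_niger: it sits inside (Clostridium_niger,Streptococcus_occidentalis).
Tracing Vespa_vulgaris: it sits inside (((Clostridium_niger,Streptococcus_occidentalis),Nomascus_vulgaris),Vespa_vulgaris).
The smallest clade enclosing both is (((Clostridium_niger,Streptococcus_occidentalis),Nomascus_vulgaris),Vespa_vulgaris); the answer is its 4 terminal taxa in alphabetical order.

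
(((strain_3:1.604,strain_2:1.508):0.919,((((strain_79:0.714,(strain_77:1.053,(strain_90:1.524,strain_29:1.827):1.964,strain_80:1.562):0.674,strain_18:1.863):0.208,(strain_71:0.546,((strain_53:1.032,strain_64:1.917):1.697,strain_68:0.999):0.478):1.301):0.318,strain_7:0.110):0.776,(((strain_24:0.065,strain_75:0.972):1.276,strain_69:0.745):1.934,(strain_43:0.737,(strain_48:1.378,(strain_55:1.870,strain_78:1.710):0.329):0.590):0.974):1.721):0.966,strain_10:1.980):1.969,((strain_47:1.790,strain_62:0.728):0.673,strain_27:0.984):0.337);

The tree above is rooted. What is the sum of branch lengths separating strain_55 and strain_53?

11.086

The path runs strain_55 → … → MRCA → … → strain_53; the MRCA is the node subtending ((((strain_79,(strain_77,(strain_90,strain_29),strain_80),strain_18),(strain_71,((strain_53,strain_64),strain_68))),strain_7),(((strain_24,strain_75),strain_69),(strain_43,(strain_48,(strain_55,strain_78))))).
Branch lengths along that path: 1.870 + 0.329 + 0.590 + 0.974 + 1.721 + 0.776 + 0.318 + 1.301 + 0.478 + 1.697 + 1.032 = 11.086.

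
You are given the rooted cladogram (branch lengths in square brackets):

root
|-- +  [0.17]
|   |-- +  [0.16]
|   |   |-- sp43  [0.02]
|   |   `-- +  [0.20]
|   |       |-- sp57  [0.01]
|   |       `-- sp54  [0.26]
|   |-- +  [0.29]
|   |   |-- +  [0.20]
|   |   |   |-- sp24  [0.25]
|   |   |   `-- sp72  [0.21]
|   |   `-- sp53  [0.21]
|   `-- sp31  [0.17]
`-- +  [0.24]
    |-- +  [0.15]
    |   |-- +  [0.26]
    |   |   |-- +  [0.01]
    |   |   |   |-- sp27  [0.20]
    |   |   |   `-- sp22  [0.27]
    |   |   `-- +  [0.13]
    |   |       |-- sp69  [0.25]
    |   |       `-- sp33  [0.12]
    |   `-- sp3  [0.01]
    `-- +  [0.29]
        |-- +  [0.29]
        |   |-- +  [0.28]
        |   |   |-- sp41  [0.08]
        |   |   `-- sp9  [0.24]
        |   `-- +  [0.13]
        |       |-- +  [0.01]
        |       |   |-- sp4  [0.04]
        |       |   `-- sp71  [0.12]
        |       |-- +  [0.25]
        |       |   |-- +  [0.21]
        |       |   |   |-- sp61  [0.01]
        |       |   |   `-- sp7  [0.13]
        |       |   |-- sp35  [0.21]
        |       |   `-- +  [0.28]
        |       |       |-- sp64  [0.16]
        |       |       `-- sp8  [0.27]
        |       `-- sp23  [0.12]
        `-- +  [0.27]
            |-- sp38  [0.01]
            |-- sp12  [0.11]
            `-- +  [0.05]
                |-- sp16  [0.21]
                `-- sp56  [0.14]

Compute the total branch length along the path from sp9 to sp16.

1.34

The path runs sp9 → … → MRCA → … → sp16; the MRCA is the node subtending (((sp41,sp9),((sp4,sp71),((sp61,sp7),sp35,(sp64,sp8)),sp23)),(sp38,sp12,(sp16,sp56))).
Branch lengths along that path: 0.24 + 0.28 + 0.29 + 0.27 + 0.05 + 0.21 = 1.34.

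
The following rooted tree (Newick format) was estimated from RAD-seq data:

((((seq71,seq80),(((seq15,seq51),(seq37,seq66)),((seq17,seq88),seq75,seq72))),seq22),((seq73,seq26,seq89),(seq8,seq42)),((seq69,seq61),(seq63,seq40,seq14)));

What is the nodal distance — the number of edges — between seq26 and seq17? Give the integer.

The MRCA of seq26 and seq17 is the root of the tree.
From seq26 up to that node: 3 branches. From seq17 up to the same node: 6 branches. Total: 3 + 6 = 9.

9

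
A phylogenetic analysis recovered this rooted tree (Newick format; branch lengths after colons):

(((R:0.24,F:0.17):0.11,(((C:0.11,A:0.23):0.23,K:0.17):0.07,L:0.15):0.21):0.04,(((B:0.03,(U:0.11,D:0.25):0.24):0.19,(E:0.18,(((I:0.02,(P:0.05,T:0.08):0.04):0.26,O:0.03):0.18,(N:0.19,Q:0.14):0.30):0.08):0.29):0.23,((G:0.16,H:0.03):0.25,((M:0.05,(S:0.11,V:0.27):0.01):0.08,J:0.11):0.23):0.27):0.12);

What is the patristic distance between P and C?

The path runs P → … → MRCA → … → C; the MRCA is the root of the tree.
Branch lengths along that path: 0.05 + 0.04 + 0.26 + 0.18 + 0.08 + 0.29 + 0.23 + 0.12 + 0.04 + 0.21 + 0.07 + 0.23 + 0.11 = 1.91.

1.91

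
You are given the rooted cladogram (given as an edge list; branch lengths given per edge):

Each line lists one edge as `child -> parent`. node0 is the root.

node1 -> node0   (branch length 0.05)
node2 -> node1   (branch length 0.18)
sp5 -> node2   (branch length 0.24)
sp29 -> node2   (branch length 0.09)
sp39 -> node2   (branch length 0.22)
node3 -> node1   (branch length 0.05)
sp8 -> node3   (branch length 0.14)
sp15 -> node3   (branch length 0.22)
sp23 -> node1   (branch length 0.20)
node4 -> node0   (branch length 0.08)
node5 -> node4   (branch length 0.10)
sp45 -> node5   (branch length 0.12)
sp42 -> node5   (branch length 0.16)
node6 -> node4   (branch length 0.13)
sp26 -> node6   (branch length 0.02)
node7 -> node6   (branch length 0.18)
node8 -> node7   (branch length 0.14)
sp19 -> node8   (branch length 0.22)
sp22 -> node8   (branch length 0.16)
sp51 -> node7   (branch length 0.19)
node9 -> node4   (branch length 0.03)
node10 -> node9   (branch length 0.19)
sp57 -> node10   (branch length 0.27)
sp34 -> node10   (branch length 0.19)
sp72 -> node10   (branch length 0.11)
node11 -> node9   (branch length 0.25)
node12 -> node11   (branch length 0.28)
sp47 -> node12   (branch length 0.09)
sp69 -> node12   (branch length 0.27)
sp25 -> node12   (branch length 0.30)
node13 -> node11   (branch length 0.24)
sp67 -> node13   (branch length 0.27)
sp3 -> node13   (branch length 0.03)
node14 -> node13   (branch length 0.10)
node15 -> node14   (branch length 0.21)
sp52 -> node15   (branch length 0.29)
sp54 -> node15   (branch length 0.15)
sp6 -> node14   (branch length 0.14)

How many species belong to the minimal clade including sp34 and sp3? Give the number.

The MRCA of sp34 and sp3 is the node subtending ((sp57,sp34,sp72),((sp47,sp69,sp25),(sp67,sp3,((sp52,sp54),sp6)))).
That clade contains 11 terminal taxa: sp25, sp3, sp34, sp47, sp52, sp54, sp57, sp6, sp67, sp69, sp72.

11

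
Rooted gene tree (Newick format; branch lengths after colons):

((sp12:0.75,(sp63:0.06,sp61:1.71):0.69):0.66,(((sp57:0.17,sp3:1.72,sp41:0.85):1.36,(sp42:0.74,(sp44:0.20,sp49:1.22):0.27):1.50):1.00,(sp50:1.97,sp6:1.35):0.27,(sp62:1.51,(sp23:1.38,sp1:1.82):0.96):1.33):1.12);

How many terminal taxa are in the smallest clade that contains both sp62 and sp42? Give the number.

The MRCA of sp62 and sp42 is the node subtending (((sp57,sp3,sp41),(sp42,(sp44,sp49))),(sp50,sp6),(sp62,(sp23,sp1))).
That clade contains 11 terminal taxa: sp1, sp23, sp3, sp41, sp42, sp44, sp49, sp50, sp57, sp6, sp62.

11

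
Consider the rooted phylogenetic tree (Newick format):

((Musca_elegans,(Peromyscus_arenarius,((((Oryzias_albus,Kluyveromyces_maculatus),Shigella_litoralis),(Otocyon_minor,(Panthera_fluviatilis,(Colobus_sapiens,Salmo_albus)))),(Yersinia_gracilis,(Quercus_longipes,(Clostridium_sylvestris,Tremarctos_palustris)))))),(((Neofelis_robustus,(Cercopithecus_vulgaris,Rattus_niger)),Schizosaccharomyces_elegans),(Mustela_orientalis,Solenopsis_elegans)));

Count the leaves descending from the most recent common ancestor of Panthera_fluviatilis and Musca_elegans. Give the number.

The MRCA of Panthera_fluviatilis and Musca_elegans is the node subtending (Musca_elegans,(Peromyscus_arenarius,((((Oryzias_albus,Kluyveromyces_maculatus),Shigella_litoralis),(Otocyon_minor,(Panthera_fluviatilis,(Colobus_sapiens,Salmo_albus)))),(Yersinia_gracilis,(Quercus_longipes,(Clostridium_sylvestris,Tremarctos_palustris)))))).
That clade contains 13 terminal taxa: Clostridium_sylvestris, Colobus_sapiens, Kluyveromyces_maculatus, Musca_elegans, Oryzias_albus, Otocyon_minor, Panthera_fluviatilis, Peromyscus_arenarius, Quercus_longipes, Salmo_albus, Shigella_litoralis, Tremarctos_palustris, Yersinia_gracilis.

13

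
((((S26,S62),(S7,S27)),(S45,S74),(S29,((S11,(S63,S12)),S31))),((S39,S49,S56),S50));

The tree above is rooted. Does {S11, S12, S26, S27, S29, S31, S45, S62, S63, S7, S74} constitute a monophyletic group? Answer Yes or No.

Yes

The most recent common ancestor of these taxa subtends (((S26,S62),(S7,S27)),(S45,S74),(S29,((S11,(S63,S12)),S31))).
That clade has exactly 11 tips — every listed taxon and nothing else — so the group is monophyletic.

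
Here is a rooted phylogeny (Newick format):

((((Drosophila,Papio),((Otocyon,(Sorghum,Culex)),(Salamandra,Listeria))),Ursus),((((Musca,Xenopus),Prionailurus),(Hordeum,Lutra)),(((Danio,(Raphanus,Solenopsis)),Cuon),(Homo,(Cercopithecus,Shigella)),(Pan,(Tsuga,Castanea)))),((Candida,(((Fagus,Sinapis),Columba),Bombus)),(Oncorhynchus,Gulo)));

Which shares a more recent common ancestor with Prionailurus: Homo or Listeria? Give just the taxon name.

The MRCA of Prionailurus and Homo subtends ((((Musca,Xenopus),Prionailurus),(Hordeum,Lutra)),(((Danio,(Raphanus,Solenopsis)),Cuon),(Homo,(Cercopithecus,Shigella)),(Pan,(Tsuga,Castanea)))) (15 taxa).
The MRCA of Prionailurus and Listeria is the root, subtending the entire tree (30 taxa).
The first is nested inside the second, so Prionailurus shares a more recent common ancestor with Homo.

Homo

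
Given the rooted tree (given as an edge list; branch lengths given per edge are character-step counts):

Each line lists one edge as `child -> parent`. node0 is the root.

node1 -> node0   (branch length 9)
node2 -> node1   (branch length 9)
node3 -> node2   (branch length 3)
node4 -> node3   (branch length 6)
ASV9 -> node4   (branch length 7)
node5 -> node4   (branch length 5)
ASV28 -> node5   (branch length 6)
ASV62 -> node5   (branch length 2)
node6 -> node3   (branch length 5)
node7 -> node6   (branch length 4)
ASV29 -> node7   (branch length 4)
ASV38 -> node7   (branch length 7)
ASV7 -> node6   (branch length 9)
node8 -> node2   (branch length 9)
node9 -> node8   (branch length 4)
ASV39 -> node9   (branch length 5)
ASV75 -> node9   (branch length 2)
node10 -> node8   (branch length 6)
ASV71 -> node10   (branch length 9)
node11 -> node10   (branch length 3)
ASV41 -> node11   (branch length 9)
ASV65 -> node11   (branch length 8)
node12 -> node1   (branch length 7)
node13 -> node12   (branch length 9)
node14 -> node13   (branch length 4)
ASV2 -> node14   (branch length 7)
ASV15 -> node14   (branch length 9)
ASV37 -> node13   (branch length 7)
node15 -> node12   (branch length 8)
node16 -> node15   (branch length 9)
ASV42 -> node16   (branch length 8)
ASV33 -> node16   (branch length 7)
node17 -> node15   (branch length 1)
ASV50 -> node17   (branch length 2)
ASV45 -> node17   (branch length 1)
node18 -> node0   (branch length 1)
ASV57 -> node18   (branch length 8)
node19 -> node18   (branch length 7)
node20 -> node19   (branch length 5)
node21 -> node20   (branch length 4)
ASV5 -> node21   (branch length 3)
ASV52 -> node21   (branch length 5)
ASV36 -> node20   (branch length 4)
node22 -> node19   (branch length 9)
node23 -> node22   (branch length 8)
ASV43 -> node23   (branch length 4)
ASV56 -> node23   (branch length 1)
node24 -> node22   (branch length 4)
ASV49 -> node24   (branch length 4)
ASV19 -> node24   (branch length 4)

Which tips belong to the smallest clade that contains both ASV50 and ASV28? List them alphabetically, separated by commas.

Tracing ASV50: it sits inside (ASV50,ASV45).
Tracing ASV28: it sits inside (ASV28,ASV62).
The smallest clade enclosing both is ((((ASV9,(ASV28,ASV62)),((ASV29,ASV38),ASV7)),((ASV39,ASV75),(ASV71,(ASV41,ASV65)))),(((ASV2,ASV15),ASV37),((ASV42,ASV33),(ASV50,ASV45)))); the answer is its 18 terminal taxa in alphabetical order.

ASV15, ASV2, ASV28, ASV29, ASV33, ASV37, ASV38, ASV39, ASV41, ASV42, ASV45, ASV50, ASV62, ASV65, ASV7, ASV71, ASV75, ASV9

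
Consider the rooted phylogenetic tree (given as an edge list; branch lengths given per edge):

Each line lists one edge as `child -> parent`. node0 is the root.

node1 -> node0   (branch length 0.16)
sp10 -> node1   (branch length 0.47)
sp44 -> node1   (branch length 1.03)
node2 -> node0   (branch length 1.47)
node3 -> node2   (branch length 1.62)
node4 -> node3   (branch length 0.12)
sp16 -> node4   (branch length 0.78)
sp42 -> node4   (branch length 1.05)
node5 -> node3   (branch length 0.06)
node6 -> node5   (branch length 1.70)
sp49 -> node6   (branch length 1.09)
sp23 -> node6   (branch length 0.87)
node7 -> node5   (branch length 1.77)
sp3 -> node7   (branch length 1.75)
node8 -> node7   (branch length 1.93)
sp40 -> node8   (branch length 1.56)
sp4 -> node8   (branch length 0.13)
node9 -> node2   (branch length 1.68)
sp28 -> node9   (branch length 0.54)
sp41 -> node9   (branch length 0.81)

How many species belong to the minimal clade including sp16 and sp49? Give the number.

The MRCA of sp16 and sp49 is the node subtending ((sp16,sp42),((sp49,sp23),(sp3,(sp40,sp4)))).
That clade contains 7 terminal taxa: sp16, sp23, sp3, sp4, sp40, sp42, sp49.

7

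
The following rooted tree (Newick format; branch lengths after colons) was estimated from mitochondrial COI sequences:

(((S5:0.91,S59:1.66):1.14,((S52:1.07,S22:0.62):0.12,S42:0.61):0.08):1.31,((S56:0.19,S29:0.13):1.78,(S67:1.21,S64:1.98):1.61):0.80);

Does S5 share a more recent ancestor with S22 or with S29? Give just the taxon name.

S22

The MRCA of S5 and S22 subtends ((S5,S59),((S52,S22),S42)) (5 taxa).
The MRCA of S5 and S29 is the root, subtending the entire tree (9 taxa).
The first is nested inside the second, so S5 shares a more recent common ancestor with S22.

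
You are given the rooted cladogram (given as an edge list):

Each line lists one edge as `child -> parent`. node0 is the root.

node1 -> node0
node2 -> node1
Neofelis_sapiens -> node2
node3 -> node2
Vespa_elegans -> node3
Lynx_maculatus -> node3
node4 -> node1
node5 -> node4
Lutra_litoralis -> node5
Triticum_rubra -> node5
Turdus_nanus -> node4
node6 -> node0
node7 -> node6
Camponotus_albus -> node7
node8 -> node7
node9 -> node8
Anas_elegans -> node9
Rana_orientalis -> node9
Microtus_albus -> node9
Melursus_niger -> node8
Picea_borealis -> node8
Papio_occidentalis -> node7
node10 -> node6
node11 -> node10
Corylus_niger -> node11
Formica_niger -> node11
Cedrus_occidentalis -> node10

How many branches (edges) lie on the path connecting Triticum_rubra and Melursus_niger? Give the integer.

8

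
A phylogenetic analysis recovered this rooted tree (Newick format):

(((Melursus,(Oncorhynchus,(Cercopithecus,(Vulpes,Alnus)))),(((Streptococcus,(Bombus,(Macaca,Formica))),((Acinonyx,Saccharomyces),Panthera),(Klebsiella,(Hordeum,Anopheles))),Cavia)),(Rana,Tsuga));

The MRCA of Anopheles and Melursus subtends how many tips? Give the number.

16

The MRCA of Anopheles and Melursus is the node subtending ((Melursus,(Oncorhynchus,(Cercopithecus,(Vulpes,Alnus)))),(((Streptococcus,(Bombus,(Macaca,Formica))),((Acinonyx,Saccharomyces),Panthera),(Klebsiella,(Hordeum,Anopheles))),Cavia)).
That clade contains 16 terminal taxa: Acinonyx, Alnus, Anopheles, Bombus, Cavia, Cercopithecus, Formica, Hordeum, Klebsiella, Macaca, Melursus, Oncorhynchus, Panthera, Saccharomyces, Streptococcus, Vulpes.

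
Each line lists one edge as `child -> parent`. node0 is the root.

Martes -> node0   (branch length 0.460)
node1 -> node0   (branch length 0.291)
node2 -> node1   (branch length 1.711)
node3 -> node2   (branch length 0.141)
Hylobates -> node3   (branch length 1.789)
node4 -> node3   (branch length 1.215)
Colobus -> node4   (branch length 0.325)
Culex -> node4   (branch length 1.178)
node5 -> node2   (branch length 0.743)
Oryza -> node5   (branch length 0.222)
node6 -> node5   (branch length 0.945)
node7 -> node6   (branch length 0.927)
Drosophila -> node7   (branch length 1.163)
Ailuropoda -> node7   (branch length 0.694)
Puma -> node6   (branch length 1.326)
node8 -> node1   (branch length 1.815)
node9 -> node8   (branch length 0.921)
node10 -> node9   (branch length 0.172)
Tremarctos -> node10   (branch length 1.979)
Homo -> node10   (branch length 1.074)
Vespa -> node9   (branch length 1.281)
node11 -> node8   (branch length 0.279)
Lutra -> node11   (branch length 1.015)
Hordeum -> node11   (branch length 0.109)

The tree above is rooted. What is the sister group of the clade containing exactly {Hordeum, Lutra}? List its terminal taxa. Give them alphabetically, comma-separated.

The clade containing exactly {Hordeum, Lutra} attaches to the tree at the node subtending (((Tremarctos,Homo),Vespa),(Lutra,Hordeum)).
The other lineage descending from that same node — the sister group — is ((Tremarctos,Homo),Vespa); its 3 tips in alphabetical order are the answer.

Homo, Tremarctos, Vespa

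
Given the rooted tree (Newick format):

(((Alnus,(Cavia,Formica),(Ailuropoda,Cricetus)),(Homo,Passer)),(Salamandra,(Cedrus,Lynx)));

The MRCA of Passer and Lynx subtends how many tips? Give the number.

The MRCA of Passer and Lynx is the root, so the clade is the entire tree.
That clade contains 10 terminal taxa: Ailuropoda, Alnus, Cavia, Cedrus, Cricetus, Formica, Homo, Lynx, Passer, Salamandra.

10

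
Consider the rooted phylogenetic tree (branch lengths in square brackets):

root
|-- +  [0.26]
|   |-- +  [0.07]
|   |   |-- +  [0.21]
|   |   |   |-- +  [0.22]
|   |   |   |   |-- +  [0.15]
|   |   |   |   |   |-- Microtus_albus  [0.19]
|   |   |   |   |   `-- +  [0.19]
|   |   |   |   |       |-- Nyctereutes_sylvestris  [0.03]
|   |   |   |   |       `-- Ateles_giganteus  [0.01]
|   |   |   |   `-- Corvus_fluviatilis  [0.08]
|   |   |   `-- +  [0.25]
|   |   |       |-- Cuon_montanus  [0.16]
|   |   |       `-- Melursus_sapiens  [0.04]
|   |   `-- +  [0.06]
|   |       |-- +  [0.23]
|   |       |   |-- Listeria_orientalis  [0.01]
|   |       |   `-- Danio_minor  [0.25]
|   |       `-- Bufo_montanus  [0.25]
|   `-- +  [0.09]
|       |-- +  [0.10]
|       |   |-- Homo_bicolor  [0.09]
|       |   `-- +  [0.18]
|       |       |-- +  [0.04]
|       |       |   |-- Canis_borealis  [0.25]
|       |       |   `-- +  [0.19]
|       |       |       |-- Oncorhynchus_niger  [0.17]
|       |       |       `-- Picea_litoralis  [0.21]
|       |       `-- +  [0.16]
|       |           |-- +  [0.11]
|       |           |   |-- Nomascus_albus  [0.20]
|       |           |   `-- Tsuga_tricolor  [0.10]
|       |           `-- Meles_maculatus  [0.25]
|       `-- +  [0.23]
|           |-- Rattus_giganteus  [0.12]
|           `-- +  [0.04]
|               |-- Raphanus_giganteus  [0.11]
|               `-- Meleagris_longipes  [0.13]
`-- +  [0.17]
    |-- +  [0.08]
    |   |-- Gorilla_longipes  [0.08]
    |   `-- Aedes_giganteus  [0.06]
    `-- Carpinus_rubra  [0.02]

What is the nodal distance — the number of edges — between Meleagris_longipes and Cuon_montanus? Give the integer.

The MRCA of Meleagris_longipes and Cuon_montanus is the node subtending (((((Microtus_albus,(Nyctereutes_sylvestris,Ateles_giganteus)),Corvus_fluviatilis),(Cuon_montanus,Melursus_sapiens)),((Listeria_orientalis,Danio_minor),Bufo_montanus)),((Homo_bicolor,((Canis_borealis,(Oncorhynchus_niger,Picea_litoralis)),((Nomascus_albus,Tsuga_tricolor),Meles_maculatus))),(Rattus_giganteus,(Raphanus_giganteus,Meleagris_longipes)))).
From Meleagris_longipes up to that node: 4 branches. From Cuon_montanus up to the same node: 4 branches. Total: 4 + 4 = 8.

8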